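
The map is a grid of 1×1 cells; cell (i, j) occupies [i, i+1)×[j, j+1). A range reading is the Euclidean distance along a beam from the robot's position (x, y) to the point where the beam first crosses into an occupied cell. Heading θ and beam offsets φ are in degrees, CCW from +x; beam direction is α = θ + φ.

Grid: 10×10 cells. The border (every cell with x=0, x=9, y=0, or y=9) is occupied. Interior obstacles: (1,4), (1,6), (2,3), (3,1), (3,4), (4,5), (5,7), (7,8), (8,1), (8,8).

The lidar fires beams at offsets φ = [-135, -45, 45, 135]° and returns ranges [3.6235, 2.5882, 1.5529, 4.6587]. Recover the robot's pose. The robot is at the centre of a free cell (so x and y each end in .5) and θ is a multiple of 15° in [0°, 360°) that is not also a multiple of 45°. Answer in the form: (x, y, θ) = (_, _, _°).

The pose lattice has 54·16 = 864 candidates. Test each by forward raycasting.
  (5.5, 6.5, 255°): beam 1 = 0.5774 ≠ 3.6235 ✗
  (2.5, 8.5, 120°): beam 1 = 2.5882 ≠ 3.6235 ✗
  (1.5, 5.5, 210°): beam 1 = 0.5176 ≠ 3.6235 ✗
  (8.5, 2.5, 210°): beam 1 = 1.9319 ≠ 3.6235 ✗
  (2.5, 5.5, 285°): beam 1 = 1.0000 ≠ 3.6235 ✗
  …
  (7.5, 3.5, 300°): r_1=3.6235, r_2=2.5882, r_3=1.5529, r_4=4.6587 — all match ✓
Unique over the lattice → pose = (7.5, 3.5, 300°).

(x, y, θ) = (7.5, 3.5, 300°)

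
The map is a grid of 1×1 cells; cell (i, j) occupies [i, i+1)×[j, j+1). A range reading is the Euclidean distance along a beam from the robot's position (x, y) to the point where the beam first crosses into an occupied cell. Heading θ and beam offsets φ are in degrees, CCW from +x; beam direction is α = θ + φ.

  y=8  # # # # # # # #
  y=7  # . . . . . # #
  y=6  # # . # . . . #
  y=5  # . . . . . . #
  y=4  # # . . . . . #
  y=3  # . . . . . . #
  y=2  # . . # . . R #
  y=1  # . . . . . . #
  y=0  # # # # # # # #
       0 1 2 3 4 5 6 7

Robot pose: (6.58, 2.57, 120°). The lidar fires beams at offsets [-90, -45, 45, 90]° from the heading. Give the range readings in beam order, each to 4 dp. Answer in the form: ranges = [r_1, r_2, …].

beam 1: φ=-90°, α=30°
  dir = (cos 30°, sin 30°) = (0.8660, 0.5000); from cell (6,2)
  next x-line at t=0.4850, next y-line at t=0.8600; Δt_x=1.1547, Δt_y=2.0000
    x: enter (7,2) at t=0.4850 ← occupied
  → r_1 = 0.4850
beam 2: φ=-45°, α=75°
  dir = (cos 75°, sin 75°) = (0.2588, 0.9659); from cell (6,2)
  next x-line at t=1.6228, next y-line at t=0.4452; Δt_x=3.8637, Δt_y=1.0353
    y: enter (6,3) at t=0.4452
    y: enter (6,4) at t=1.4804
    x: enter (7,4) at t=1.6228 ← occupied
  → r_2 = 1.6228
beam 3: φ=45°, α=165°
  dir = (cos 165°, sin 165°) = (-0.9659, 0.2588); from cell (6,2)
  next x-line at t=0.6005, next y-line at t=1.6614; Δt_x=1.0353, Δt_y=3.8637
    x: enter (5,2) at t=0.6005
    x: enter (4,2) at t=1.6357
    y: enter (4,3) at t=1.6614
    x: enter (3,3) at t=2.6710
    x: enter (2,3) at t=3.7063
    x: enter (1,3) at t=4.7416
    y: enter (1,4) at t=5.5251 ← occupied
  → r_3 = 5.5251
beam 4: φ=90°, α=210°
  dir = (cos 210°, sin 210°) = (-0.8660, -0.5000); from cell (6,2)
  next x-line at t=0.6697, next y-line at t=1.1400; Δt_x=1.1547, Δt_y=2.0000
    x: enter (5,2) at t=0.6697
    y: enter (5,1) at t=1.1400
    x: enter (4,1) at t=1.8244
    x: enter (3,1) at t=2.9791
    y: enter (3,0) at t=3.1400 ← occupied
  → r_4 = 3.1400

ranges = [0.4850, 1.6228, 5.5251, 3.1400]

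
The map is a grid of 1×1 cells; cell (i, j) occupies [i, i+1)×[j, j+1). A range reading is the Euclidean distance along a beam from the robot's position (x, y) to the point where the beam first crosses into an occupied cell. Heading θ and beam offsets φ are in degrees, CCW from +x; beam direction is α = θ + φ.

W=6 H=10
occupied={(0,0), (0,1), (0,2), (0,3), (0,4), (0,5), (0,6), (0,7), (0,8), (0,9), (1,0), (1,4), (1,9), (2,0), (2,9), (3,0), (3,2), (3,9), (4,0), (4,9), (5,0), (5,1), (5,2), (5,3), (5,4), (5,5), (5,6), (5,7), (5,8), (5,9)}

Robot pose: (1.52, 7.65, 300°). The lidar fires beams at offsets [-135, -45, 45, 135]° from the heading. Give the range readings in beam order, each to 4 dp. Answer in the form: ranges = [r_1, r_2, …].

ranges = [0.5383, 2.0091, 3.6028, 1.3976]

beam 1: φ=-135°, α=165°
  direction (-0.9659, 0.2588); cell (1,7); t to first gridline: x 0.5383, y 1.3523 (then +1.0353 / +3.8637)
    (0,7) via x @ 0.5383  # hit
  → r_1 = 0.5383
beam 2: φ=-45°, α=255°
  direction (-0.2588, -0.9659); cell (1,7); t to first gridline: x 2.0091, y 0.6729 (then +3.8637 / +1.0353)
    (1,6) via y @ 0.6729
    (1,5) via y @ 1.7082
    (0,5) via x @ 2.0091  # hit
  → r_2 = 2.0091
beam 3: φ=45°, α=345°
  direction (0.9659, -0.2588); cell (1,7); t to first gridline: x 0.4969, y 2.5114 (then +1.0353 / +3.8637)
    (2,7) via x @ 0.4969
    (3,7) via x @ 1.5322
    (3,6) via y @ 2.5114
    (4,6) via x @ 2.5675
    (5,6) via x @ 3.6028  # hit
  → r_3 = 3.6028
beam 4: φ=135°, α=75°
  direction (0.2588, 0.9659); cell (1,7); t to first gridline: x 1.8546, y 0.3623 (then +3.8637 / +1.0353)
    (1,8) via y @ 0.3623
    (1,9) via y @ 1.3976  # hit
  → r_4 = 1.3976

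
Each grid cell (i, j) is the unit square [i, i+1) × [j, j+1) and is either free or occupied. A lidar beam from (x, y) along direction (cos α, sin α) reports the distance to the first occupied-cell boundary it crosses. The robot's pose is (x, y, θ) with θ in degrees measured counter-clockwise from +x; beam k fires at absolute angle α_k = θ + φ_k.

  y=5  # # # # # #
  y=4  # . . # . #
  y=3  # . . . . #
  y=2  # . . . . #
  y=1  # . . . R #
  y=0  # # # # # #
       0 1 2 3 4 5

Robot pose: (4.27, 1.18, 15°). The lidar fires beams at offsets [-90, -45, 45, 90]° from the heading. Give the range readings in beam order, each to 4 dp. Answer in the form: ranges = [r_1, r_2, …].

beam 1: φ=-90°, α=285°
  direction (0.2588, -0.9659); cell (4,1); t to first gridline: x 2.8205, y 0.1863 (then +3.8637 / +1.0353)
    (4,0) via y @ 0.1863  # hit
  → r_1 = 0.1863
beam 2: φ=-45°, α=330°
  direction (0.8660, -0.5000); cell (4,1); t to first gridline: x 0.8429, y 0.3600 (then +1.1547 / +2.0000)
    (4,0) via y @ 0.3600  # hit
  → r_2 = 0.3600
beam 3: φ=45°, α=60°
  direction (0.5000, 0.8660); cell (4,1); t to first gridline: x 1.4600, y 0.9469 (then +2.0000 / +1.1547)
    (4,2) via y @ 0.9469
    (5,2) via x @ 1.4600  # hit
  → r_3 = 1.4600
beam 4: φ=90°, α=105°
  direction (-0.2588, 0.9659); cell (4,1); t to first gridline: x 1.0432, y 0.8489 (then +3.8637 / +1.0353)
    (4,2) via y @ 0.8489
    (3,2) via x @ 1.0432
    (3,3) via y @ 1.8842
    (3,4) via y @ 2.9195  # hit
  → r_4 = 2.9195

ranges = [0.1863, 0.3600, 1.4600, 2.9195]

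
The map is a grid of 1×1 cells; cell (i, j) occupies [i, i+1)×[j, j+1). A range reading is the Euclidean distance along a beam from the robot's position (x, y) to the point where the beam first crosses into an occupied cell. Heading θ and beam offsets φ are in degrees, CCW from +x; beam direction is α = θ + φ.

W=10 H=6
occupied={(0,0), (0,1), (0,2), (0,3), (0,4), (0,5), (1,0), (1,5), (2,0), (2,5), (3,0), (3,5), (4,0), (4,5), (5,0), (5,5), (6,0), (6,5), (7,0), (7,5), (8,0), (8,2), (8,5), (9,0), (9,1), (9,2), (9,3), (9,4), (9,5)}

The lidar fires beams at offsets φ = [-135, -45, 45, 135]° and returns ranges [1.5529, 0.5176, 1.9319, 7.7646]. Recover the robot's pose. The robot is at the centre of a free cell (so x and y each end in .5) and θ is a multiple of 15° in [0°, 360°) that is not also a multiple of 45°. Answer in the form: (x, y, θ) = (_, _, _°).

(x, y, θ) = (1.5, 3.5, 210°)

The pose lattice has 31·16 = 496 candidates. Test each by forward raycasting.
  (7.5, 3.5, 330°): beam 1 = 6.7293 ≠ 1.5529 ✗
  (4.5, 3.5, 165°): beam 1 = 3.0000 ≠ 1.5529 ✗
  (6.5, 4.5, 105°): beam 1 = 2.8868 ≠ 1.5529 ✗
  (2.5, 1.5, 330°): beam 3 = 5.6940 ≠ 1.9319 ✗
  (1.5, 4.5, 105°): beam 1 = 7.0000 ≠ 1.5529 ✗
  …
  (1.5, 3.5, 210°): r_1=1.5529, r_2=0.5176, r_3=1.9319, r_4=7.7646 — all match ✓
Only this pose fits every beam.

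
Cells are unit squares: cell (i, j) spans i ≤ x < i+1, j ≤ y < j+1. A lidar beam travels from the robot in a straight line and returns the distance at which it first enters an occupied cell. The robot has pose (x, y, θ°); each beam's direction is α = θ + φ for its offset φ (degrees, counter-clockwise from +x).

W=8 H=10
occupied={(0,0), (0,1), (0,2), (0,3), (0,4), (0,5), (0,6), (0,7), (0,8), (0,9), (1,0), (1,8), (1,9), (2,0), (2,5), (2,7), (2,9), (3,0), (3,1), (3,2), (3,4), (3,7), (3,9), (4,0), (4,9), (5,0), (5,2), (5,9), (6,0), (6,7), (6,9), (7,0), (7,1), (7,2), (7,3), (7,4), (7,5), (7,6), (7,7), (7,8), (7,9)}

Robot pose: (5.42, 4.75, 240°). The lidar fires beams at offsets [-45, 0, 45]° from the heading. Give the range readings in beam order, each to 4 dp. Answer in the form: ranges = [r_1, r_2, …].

beam 1: φ=-45°, α=195°
  d=(-0.9659,-0.2588)  start (5,4)  tX=0.4348 tY=2.8978  stride 1/|dx|=1.0353 1/|dy|=3.8637
    cross x-line → (4,4), t=0.4348
    cross x-line → (3,4), t=1.4701 (wall)
  → r_1 = 1.4701
beam 2: φ=0°, α=240°
  d=(-0.5000,-0.8660)  start (5,4)  tX=0.8400 tY=0.8660  stride 1/|dx|=2.0000 1/|dy|=1.1547
    cross x-line → (4,4), t=0.8400
    cross y-line → (4,3), t=0.8660
    cross y-line → (4,2), t=2.0207
    cross x-line → (3,2), t=2.8400 (wall)
  → r_2 = 2.8400
beam 3: φ=45°, α=285°
  d=(0.2588,-0.9659)  start (5,4)  tX=2.2409 tY=0.7765  stride 1/|dx|=3.8637 1/|dy|=1.0353
    cross y-line → (5,3), t=0.7765
    cross y-line → (5,2), t=1.8117 (wall)
  → r_3 = 1.8117

ranges = [1.4701, 2.8400, 1.8117]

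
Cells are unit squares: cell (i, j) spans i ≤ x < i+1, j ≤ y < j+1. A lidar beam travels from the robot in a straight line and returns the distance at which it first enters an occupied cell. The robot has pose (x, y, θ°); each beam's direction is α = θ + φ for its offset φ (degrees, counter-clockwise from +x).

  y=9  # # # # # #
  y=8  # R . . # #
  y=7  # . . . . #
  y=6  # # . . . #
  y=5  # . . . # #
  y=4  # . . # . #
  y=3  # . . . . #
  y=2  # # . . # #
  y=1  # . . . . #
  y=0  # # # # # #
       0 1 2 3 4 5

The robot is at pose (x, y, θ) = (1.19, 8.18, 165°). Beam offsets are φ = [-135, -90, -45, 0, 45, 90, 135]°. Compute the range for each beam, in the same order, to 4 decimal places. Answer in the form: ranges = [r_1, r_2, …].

ranges = [1.6400, 0.8489, 0.3800, 0.1967, 0.2194, 0.7341, 1.3625]

beam 1: φ=-135°, α=30°
  dir = (cos 30°, sin 30°) = (0.8660, 0.5000); from cell (1,8)
  next x-line at t=0.9353, next y-line at t=1.6400; Δt_x=1.1547, Δt_y=2.0000
    x: enter (2,8) at t=0.9353
    y: enter (2,9) at t=1.6400 ← occupied
  → r_1 = 1.6400
beam 2: φ=-90°, α=75°
  dir = (cos 75°, sin 75°) = (0.2588, 0.9659); from cell (1,8)
  next x-line at t=3.1296, next y-line at t=0.8489; Δt_x=3.8637, Δt_y=1.0353
    y: enter (1,9) at t=0.8489 ← occupied
  → r_2 = 0.8489
beam 3: φ=-45°, α=120°
  dir = (cos 120°, sin 120°) = (-0.5000, 0.8660); from cell (1,8)
  next x-line at t=0.3800, next y-line at t=0.9469; Δt_x=2.0000, Δt_y=1.1547
    x: enter (0,8) at t=0.3800 ← occupied
  → r_3 = 0.3800
beam 4: φ=0°, α=165°
  dir = (cos 165°, sin 165°) = (-0.9659, 0.2588); from cell (1,8)
  next x-line at t=0.1967, next y-line at t=3.1682; Δt_x=1.0353, Δt_y=3.8637
    x: enter (0,8) at t=0.1967 ← occupied
  → r_4 = 0.1967
beam 5: φ=45°, α=210°
  dir = (cos 210°, sin 210°) = (-0.8660, -0.5000); from cell (1,8)
  next x-line at t=0.2194, next y-line at t=0.3600; Δt_x=1.1547, Δt_y=2.0000
    x: enter (0,8) at t=0.2194 ← occupied
  → r_5 = 0.2194
beam 6: φ=90°, α=255°
  dir = (cos 255°, sin 255°) = (-0.2588, -0.9659); from cell (1,8)
  next x-line at t=0.7341, next y-line at t=0.1863; Δt_x=3.8637, Δt_y=1.0353
    y: enter (1,7) at t=0.1863
    x: enter (0,7) at t=0.7341 ← occupied
  → r_6 = 0.7341
beam 7: φ=135°, α=300°
  dir = (cos 300°, sin 300°) = (0.5000, -0.8660); from cell (1,8)
  next x-line at t=1.6200, next y-line at t=0.2078; Δt_x=2.0000, Δt_y=1.1547
    y: enter (1,7) at t=0.2078
    y: enter (1,6) at t=1.3625 ← occupied
  → r_7 = 1.3625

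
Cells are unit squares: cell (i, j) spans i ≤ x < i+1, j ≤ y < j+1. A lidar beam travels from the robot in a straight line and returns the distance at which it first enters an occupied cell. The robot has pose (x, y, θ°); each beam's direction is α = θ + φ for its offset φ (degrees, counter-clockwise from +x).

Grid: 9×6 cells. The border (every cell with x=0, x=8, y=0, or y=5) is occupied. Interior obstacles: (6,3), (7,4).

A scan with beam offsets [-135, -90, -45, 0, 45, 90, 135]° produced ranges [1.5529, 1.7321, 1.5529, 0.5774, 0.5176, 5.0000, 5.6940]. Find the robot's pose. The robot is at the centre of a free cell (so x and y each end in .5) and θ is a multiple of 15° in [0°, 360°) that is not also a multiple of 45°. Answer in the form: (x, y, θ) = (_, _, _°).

Enumerate (i+0.5, j+0.5, θ) over the 26 free cells and 16 admissible headings. For each, cast all 7 beams and compare to the given ranges.
  (1.5, 4.5, 330°): beam 1 = 0.5176 ≠ 1.5529 ✗
  (4.5, 4.5, 75°): beam 1 = 4.0415 ≠ 1.5529 ✗
  (3.5, 4.5, 330°): beam 1 = 2.5882 ≠ 1.5529 ✗
  (2.5, 4.5, 240°): beam 1 = 0.5176 ≠ 1.5529 ✗
  (7.5, 2.5, 255°): beam 1 = 1.0000 ≠ 1.5529 ✗
  …
  (6.5, 2.5, 60°): r_1=1.5529, r_2=1.7321, r_3=1.5529, r_4=0.5774, r_5=0.5176, r_6=5.0000, r_7=5.6940 — all match ✓
Only this pose fits every beam.

(x, y, θ) = (6.5, 2.5, 60°)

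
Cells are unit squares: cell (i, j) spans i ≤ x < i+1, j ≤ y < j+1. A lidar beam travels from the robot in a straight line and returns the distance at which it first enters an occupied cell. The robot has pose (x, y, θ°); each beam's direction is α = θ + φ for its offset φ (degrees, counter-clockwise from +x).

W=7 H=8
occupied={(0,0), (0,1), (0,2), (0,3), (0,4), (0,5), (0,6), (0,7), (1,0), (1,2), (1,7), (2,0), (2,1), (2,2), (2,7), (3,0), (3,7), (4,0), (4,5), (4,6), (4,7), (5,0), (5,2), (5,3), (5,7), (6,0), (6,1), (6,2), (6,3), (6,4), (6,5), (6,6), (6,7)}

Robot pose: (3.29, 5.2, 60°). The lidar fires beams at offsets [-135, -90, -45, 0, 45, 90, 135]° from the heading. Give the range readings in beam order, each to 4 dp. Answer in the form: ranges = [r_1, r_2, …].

ranges = [4.3482, 2.4000, 0.7350, 1.4200, 1.8635, 2.6443, 2.3708]

beam 1: φ=-135°, α=285°
  dir = (cos 285°, sin 285°) = (0.2588, -0.9659); from cell (3,5)
  next x-line at t=2.7432, next y-line at t=0.2071; Δt_x=3.8637, Δt_y=1.0353
    y: enter (3,4) at t=0.2071
    y: enter (3,3) at t=1.2423
    y: enter (3,2) at t=2.2776
    x: enter (4,2) at t=2.7432
    y: enter (4,1) at t=3.3129
    y: enter (4,0) at t=4.3482 ← occupied
  → r_1 = 4.3482
beam 2: φ=-90°, α=330°
  dir = (cos 330°, sin 330°) = (0.8660, -0.5000); from cell (3,5)
  next x-line at t=0.8198, next y-line at t=0.4000; Δt_x=1.1547, Δt_y=2.0000
    y: enter (3,4) at t=0.4000
    x: enter (4,4) at t=0.8198
    x: enter (5,4) at t=1.9745
    y: enter (5,3) at t=2.4000 ← occupied
  → r_2 = 2.4000
beam 3: φ=-45°, α=15°
  dir = (cos 15°, sin 15°) = (0.9659, 0.2588); from cell (3,5)
  next x-line at t=0.7350, next y-line at t=3.0910; Δt_x=1.0353, Δt_y=3.8637
    x: enter (4,5) at t=0.7350 ← occupied
  → r_3 = 0.7350
beam 4: φ=0°, α=60°
  dir = (cos 60°, sin 60°) = (0.5000, 0.8660); from cell (3,5)
  next x-line at t=1.4200, next y-line at t=0.9238; Δt_x=2.0000, Δt_y=1.1547
    y: enter (3,6) at t=0.9238
    x: enter (4,6) at t=1.4200 ← occupied
  → r_4 = 1.4200
beam 5: φ=45°, α=105°
  dir = (cos 105°, sin 105°) = (-0.2588, 0.9659); from cell (3,5)
  next x-line at t=1.1205, next y-line at t=0.8282; Δt_x=3.8637, Δt_y=1.0353
    y: enter (3,6) at t=0.8282
    x: enter (2,6) at t=1.1205
    y: enter (2,7) at t=1.8635 ← occupied
  → r_5 = 1.8635
beam 6: φ=90°, α=150°
  dir = (cos 150°, sin 150°) = (-0.8660, 0.5000); from cell (3,5)
  next x-line at t=0.3349, next y-line at t=1.6000; Δt_x=1.1547, Δt_y=2.0000
    x: enter (2,5) at t=0.3349
    x: enter (1,5) at t=1.4896
    y: enter (1,6) at t=1.6000
    x: enter (0,6) at t=2.6443 ← occupied
  → r_6 = 2.6443
beam 7: φ=135°, α=195°
  dir = (cos 195°, sin 195°) = (-0.9659, -0.2588); from cell (3,5)
  next x-line at t=0.3002, next y-line at t=0.7727; Δt_x=1.0353, Δt_y=3.8637
    x: enter (2,5) at t=0.3002
    y: enter (2,4) at t=0.7727
    x: enter (1,4) at t=1.3355
    x: enter (0,4) at t=2.3708 ← occupied
  → r_7 = 2.3708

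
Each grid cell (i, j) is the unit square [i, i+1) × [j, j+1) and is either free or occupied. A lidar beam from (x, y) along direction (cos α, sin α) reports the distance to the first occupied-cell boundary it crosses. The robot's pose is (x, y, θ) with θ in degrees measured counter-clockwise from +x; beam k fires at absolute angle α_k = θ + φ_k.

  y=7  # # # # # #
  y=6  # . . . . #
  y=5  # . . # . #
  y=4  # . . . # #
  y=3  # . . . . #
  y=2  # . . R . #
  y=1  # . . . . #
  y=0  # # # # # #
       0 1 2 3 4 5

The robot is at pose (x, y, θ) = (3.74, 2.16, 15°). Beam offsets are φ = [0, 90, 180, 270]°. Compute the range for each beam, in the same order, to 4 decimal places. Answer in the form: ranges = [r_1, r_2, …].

beam 1: φ=0°, α=15°
  dir = (cos 15°, sin 15°) = (0.9659, 0.2588); from cell (3,2)
  next x-line at t=0.2692, next y-line at t=3.2455; Δt_x=1.0353, Δt_y=3.8637
    x: enter (4,2) at t=0.2692
    x: enter (5,2) at t=1.3044 ← occupied
  → r_1 = 1.3044
beam 2: φ=90°, α=105°
  dir = (cos 105°, sin 105°) = (-0.2588, 0.9659); from cell (3,2)
  next x-line at t=2.8591, next y-line at t=0.8696; Δt_x=3.8637, Δt_y=1.0353
    y: enter (3,3) at t=0.8696
    y: enter (3,4) at t=1.9049
    x: enter (2,4) at t=2.8591
    y: enter (2,5) at t=2.9402
    y: enter (2,6) at t=3.9755
    y: enter (2,7) at t=5.0107 ← occupied
  → r_2 = 5.0107
beam 3: φ=180°, α=195°
  dir = (cos 195°, sin 195°) = (-0.9659, -0.2588); from cell (3,2)
  next x-line at t=0.7661, next y-line at t=0.6182; Δt_x=1.0353, Δt_y=3.8637
    y: enter (3,1) at t=0.6182
    x: enter (2,1) at t=0.7661
    x: enter (1,1) at t=1.8014
    x: enter (0,1) at t=2.8367 ← occupied
  → r_3 = 2.8367
beam 4: φ=270°, α=285°
  dir = (cos 285°, sin 285°) = (0.2588, -0.9659); from cell (3,2)
  next x-line at t=1.0046, next y-line at t=0.1656; Δt_x=3.8637, Δt_y=1.0353
    y: enter (3,1) at t=0.1656
    x: enter (4,1) at t=1.0046
    y: enter (4,0) at t=1.2009 ← occupied
  → r_4 = 1.2009

ranges = [1.3044, 5.0107, 2.8367, 1.2009]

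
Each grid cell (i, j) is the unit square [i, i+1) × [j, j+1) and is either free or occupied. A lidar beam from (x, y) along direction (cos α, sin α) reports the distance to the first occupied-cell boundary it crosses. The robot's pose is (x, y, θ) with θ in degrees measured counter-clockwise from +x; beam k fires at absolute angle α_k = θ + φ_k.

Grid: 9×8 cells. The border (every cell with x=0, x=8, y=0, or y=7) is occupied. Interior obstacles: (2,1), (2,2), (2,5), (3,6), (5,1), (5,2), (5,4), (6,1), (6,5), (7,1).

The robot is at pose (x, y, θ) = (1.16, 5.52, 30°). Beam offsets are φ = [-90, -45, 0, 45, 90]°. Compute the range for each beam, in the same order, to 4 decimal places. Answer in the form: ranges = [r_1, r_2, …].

ranges = [2.9098, 0.8696, 2.1246, 1.5322, 0.3200]

beam 1: φ=-90°, α=300°
  d=(0.5000,-0.8660)  start (1,5)  tX=1.6800 tY=0.6004  stride 1/|dx|=2.0000 1/|dy|=1.1547
    cross y-line → (1,4), t=0.6004
    cross x-line → (2,4), t=1.6800
    cross y-line → (2,3), t=1.7551
    cross y-line → (2,2), t=2.9098 (wall)
  → r_1 = 2.9098
beam 2: φ=-45°, α=345°
  d=(0.9659,-0.2588)  start (1,5)  tX=0.8696 tY=2.0091  stride 1/|dx|=1.0353 1/|dy|=3.8637
    cross x-line → (2,5), t=0.8696 (wall)
  → r_2 = 0.8696
beam 3: φ=0°, α=30°
  d=(0.8660,0.5000)  start (1,5)  tX=0.9699 tY=0.9600  stride 1/|dx|=1.1547 1/|dy|=2.0000
    cross y-line → (1,6), t=0.9600
    cross x-line → (2,6), t=0.9699
    cross x-line → (3,6), t=2.1246 (wall)
  → r_3 = 2.1246
beam 4: φ=45°, α=75°
  d=(0.2588,0.9659)  start (1,5)  tX=3.2455 tY=0.4969  stride 1/|dx|=3.8637 1/|dy|=1.0353
    cross y-line → (1,6), t=0.4969
    cross y-line → (1,7), t=1.5322 (wall)
  → r_4 = 1.5322
beam 5: φ=90°, α=120°
  d=(-0.5000,0.8660)  start (1,5)  tX=0.3200 tY=0.5543  stride 1/|dx|=2.0000 1/|dy|=1.1547
    cross x-line → (0,5), t=0.3200 (wall)
  → r_5 = 0.3200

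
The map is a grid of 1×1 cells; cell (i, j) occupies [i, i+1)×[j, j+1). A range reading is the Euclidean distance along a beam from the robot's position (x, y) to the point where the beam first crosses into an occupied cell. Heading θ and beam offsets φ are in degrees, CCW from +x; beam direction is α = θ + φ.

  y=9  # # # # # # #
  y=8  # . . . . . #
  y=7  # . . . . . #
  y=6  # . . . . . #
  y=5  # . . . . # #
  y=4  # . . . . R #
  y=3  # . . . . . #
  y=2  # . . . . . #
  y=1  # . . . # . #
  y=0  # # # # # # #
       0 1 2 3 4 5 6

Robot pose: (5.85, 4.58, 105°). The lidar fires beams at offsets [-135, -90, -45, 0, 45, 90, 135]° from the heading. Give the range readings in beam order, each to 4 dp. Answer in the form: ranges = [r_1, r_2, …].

beam 1: φ=-135°, α=330°
  dir = (cos 330°, sin 330°) = (0.8660, -0.5000); from cell (5,4)
  next x-line at t=0.1732, next y-line at t=1.1600; Δt_x=1.1547, Δt_y=2.0000
    x: enter (6,4) at t=0.1732 ← occupied
  → r_1 = 0.1732
beam 2: φ=-90°, α=15°
  dir = (cos 15°, sin 15°) = (0.9659, 0.2588); from cell (5,4)
  next x-line at t=0.1553, next y-line at t=1.6228; Δt_x=1.0353, Δt_y=3.8637
    x: enter (6,4) at t=0.1553 ← occupied
  → r_2 = 0.1553
beam 3: φ=-45°, α=60°
  dir = (cos 60°, sin 60°) = (0.5000, 0.8660); from cell (5,4)
  next x-line at t=0.3000, next y-line at t=0.4850; Δt_x=2.0000, Δt_y=1.1547
    x: enter (6,4) at t=0.3000 ← occupied
  → r_3 = 0.3000
beam 4: φ=0°, α=105°
  dir = (cos 105°, sin 105°) = (-0.2588, 0.9659); from cell (5,4)
  next x-line at t=3.2841, next y-line at t=0.4348; Δt_x=3.8637, Δt_y=1.0353
    y: enter (5,5) at t=0.4348 ← occupied
  → r_4 = 0.4348
beam 5: φ=45°, α=150°
  dir = (cos 150°, sin 150°) = (-0.8660, 0.5000); from cell (5,4)
  next x-line at t=0.9815, next y-line at t=0.8400; Δt_x=1.1547, Δt_y=2.0000
    y: enter (5,5) at t=0.8400 ← occupied
  → r_5 = 0.8400
beam 6: φ=90°, α=195°
  dir = (cos 195°, sin 195°) = (-0.9659, -0.2588); from cell (5,4)
  next x-line at t=0.8800, next y-line at t=2.2409; Δt_x=1.0353, Δt_y=3.8637
    x: enter (4,4) at t=0.8800
    x: enter (3,4) at t=1.9153
    y: enter (3,3) at t=2.2409
    x: enter (2,3) at t=2.9505
    x: enter (1,3) at t=3.9858
    x: enter (0,3) at t=5.0211 ← occupied
  → r_6 = 5.0211
beam 7: φ=135°, α=240°
  dir = (cos 240°, sin 240°) = (-0.5000, -0.8660); from cell (5,4)
  next x-line at t=1.7000, next y-line at t=0.6697; Δt_x=2.0000, Δt_y=1.1547
    y: enter (5,3) at t=0.6697
    x: enter (4,3) at t=1.7000
    y: enter (4,2) at t=1.8244
    y: enter (4,1) at t=2.9791 ← occupied
  → r_7 = 2.9791

ranges = [0.1732, 0.1553, 0.3000, 0.4348, 0.8400, 5.0211, 2.9791]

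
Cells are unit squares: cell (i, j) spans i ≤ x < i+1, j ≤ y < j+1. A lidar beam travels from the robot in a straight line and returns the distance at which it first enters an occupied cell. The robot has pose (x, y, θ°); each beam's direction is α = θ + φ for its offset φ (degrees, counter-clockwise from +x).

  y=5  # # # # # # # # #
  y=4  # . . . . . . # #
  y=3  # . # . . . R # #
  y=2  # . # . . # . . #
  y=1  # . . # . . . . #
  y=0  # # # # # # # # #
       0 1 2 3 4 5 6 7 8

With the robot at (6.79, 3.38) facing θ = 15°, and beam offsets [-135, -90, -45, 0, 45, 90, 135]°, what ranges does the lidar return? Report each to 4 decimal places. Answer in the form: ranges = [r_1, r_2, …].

ranges = [1.5800, 2.4640, 0.2425, 0.2174, 0.4200, 1.6771, 3.2400]

beam 1: φ=-135°, α=240°
  dir = (cos 240°, sin 240°) = (-0.5000, -0.8660); from cell (6,3)
  next x-line at t=1.5800, next y-line at t=0.4388; Δt_x=2.0000, Δt_y=1.1547
    y: enter (6,2) at t=0.4388
    x: enter (5,2) at t=1.5800 ← occupied
  → r_1 = 1.5800
beam 2: φ=-90°, α=285°
  dir = (cos 285°, sin 285°) = (0.2588, -0.9659); from cell (6,3)
  next x-line at t=0.8114, next y-line at t=0.3934; Δt_x=3.8637, Δt_y=1.0353
    y: enter (6,2) at t=0.3934
    x: enter (7,2) at t=0.8114
    y: enter (7,1) at t=1.4287
    y: enter (7,0) at t=2.4640 ← occupied
  → r_2 = 2.4640
beam 3: φ=-45°, α=330°
  dir = (cos 330°, sin 330°) = (0.8660, -0.5000); from cell (6,3)
  next x-line at t=0.2425, next y-line at t=0.7600; Δt_x=1.1547, Δt_y=2.0000
    x: enter (7,3) at t=0.2425 ← occupied
  → r_3 = 0.2425
beam 4: φ=0°, α=15°
  dir = (cos 15°, sin 15°) = (0.9659, 0.2588); from cell (6,3)
  next x-line at t=0.2174, next y-line at t=2.3955; Δt_x=1.0353, Δt_y=3.8637
    x: enter (7,3) at t=0.2174 ← occupied
  → r_4 = 0.2174
beam 5: φ=45°, α=60°
  dir = (cos 60°, sin 60°) = (0.5000, 0.8660); from cell (6,3)
  next x-line at t=0.4200, next y-line at t=0.7159; Δt_x=2.0000, Δt_y=1.1547
    x: enter (7,3) at t=0.4200 ← occupied
  → r_5 = 0.4200
beam 6: φ=90°, α=105°
  dir = (cos 105°, sin 105°) = (-0.2588, 0.9659); from cell (6,3)
  next x-line at t=3.0523, next y-line at t=0.6419; Δt_x=3.8637, Δt_y=1.0353
    y: enter (6,4) at t=0.6419
    y: enter (6,5) at t=1.6771 ← occupied
  → r_6 = 1.6771
beam 7: φ=135°, α=150°
  dir = (cos 150°, sin 150°) = (-0.8660, 0.5000); from cell (6,3)
  next x-line at t=0.9122, next y-line at t=1.2400; Δt_x=1.1547, Δt_y=2.0000
    x: enter (5,3) at t=0.9122
    y: enter (5,4) at t=1.2400
    x: enter (4,4) at t=2.0669
    x: enter (3,4) at t=3.2216
    y: enter (3,5) at t=3.2400 ← occupied
  → r_7 = 3.2400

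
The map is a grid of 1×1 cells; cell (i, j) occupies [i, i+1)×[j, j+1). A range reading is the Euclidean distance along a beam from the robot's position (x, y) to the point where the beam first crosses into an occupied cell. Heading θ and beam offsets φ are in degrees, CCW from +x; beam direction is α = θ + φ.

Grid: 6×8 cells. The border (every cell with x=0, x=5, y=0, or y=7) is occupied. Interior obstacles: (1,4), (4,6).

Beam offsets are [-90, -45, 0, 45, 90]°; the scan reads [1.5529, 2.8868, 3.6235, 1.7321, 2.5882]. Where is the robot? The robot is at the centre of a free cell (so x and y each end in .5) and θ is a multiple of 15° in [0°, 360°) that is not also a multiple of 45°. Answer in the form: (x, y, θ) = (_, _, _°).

(x, y, θ) = (3.5, 3.5, 105°)

The pose lattice has 22·16 = 352 candidates. Test each by forward raycasting.
  (1.5, 2.5, 120°): beam 1 = 4.0415 ≠ 1.5529 ✗
  (4.5, 3.5, 75°): beam 1 = 0.5176 ≠ 1.5529 ✗
  (3.5, 6.5, 120°): beam 1 = 0.5774 ≠ 1.5529 ✗
  (1.5, 1.5, 75°): beam 1 = 1.9319 ≠ 1.5529 ✗
  (3.5, 3.5, 165°): beam 1 = 2.5882 ≠ 1.5529 ✗
  …
  (3.5, 3.5, 105°): r_1=1.5529, r_2=2.8868, r_3=3.6235, r_4=1.7321, r_5=2.5882 — all match ✓
No second candidate reproduces the full scan.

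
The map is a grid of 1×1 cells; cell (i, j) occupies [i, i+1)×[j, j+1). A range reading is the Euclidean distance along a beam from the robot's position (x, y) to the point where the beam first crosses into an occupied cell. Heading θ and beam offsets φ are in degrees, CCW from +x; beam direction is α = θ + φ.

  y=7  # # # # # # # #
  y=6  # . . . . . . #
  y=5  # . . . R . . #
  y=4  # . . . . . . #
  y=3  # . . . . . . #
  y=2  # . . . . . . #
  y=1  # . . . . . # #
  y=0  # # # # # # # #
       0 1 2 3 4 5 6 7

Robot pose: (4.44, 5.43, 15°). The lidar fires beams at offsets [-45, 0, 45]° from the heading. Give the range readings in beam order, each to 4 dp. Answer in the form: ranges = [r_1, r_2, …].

ranges = [2.9560, 2.6503, 1.8129]

beam 1: φ=-45°, α=330°
  d=(0.8660,-0.5000)  start (4,5)  tX=0.6466 tY=0.8600  stride 1/|dx|=1.1547 1/|dy|=2.0000
    cross x-line → (5,5), t=0.6466
    cross y-line → (5,4), t=0.8600
    cross x-line → (6,4), t=1.8013
    cross y-line → (6,3), t=2.8600
    cross x-line → (7,3), t=2.9560 (wall)
  → r_1 = 2.9560
beam 2: φ=0°, α=15°
  d=(0.9659,0.2588)  start (4,5)  tX=0.5798 tY=2.2023  stride 1/|dx|=1.0353 1/|dy|=3.8637
    cross x-line → (5,5), t=0.5798
    cross x-line → (6,5), t=1.6150
    cross y-line → (6,6), t=2.2023
    cross x-line → (7,6), t=2.6503 (wall)
  → r_2 = 2.6503
beam 3: φ=45°, α=60°
  d=(0.5000,0.8660)  start (4,5)  tX=1.1200 tY=0.6582  stride 1/|dx|=2.0000 1/|dy|=1.1547
    cross y-line → (4,6), t=0.6582
    cross x-line → (5,6), t=1.1200
    cross y-line → (5,7), t=1.8129 (wall)
  → r_3 = 1.8129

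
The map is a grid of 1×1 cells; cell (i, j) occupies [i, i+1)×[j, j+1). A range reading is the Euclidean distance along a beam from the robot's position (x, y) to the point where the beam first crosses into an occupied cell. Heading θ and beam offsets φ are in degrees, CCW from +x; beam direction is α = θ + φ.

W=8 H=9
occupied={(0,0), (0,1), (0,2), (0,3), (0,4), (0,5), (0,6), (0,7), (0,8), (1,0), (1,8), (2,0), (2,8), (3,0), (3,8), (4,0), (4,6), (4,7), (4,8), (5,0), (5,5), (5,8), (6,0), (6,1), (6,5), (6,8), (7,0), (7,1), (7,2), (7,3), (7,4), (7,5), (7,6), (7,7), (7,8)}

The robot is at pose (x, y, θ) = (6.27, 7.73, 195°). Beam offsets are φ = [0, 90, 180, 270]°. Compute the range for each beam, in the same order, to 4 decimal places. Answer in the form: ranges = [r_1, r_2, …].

beam 1: φ=0°, α=195°
  dir = (cos 195°, sin 195°) = (-0.9659, -0.2588); from cell (6,7)
  next x-line at t=0.2795, next y-line at t=2.8205; Δt_x=1.0353, Δt_y=3.8637
    x: enter (5,7) at t=0.2795
    x: enter (4,7) at t=1.3148 ← occupied
  → r_1 = 1.3148
beam 2: φ=90°, α=285°
  dir = (cos 285°, sin 285°) = (0.2588, -0.9659); from cell (6,7)
  next x-line at t=2.8205, next y-line at t=0.7558; Δt_x=3.8637, Δt_y=1.0353
    y: enter (6,6) at t=0.7558
    y: enter (6,5) at t=1.7910 ← occupied
  → r_2 = 1.7910
beam 3: φ=180°, α=15°
  dir = (cos 15°, sin 15°) = (0.9659, 0.2588); from cell (6,7)
  next x-line at t=0.7558, next y-line at t=1.0432; Δt_x=1.0353, Δt_y=3.8637
    x: enter (7,7) at t=0.7558 ← occupied
  → r_3 = 0.7558
beam 4: φ=270°, α=105°
  dir = (cos 105°, sin 105°) = (-0.2588, 0.9659); from cell (6,7)
  next x-line at t=1.0432, next y-line at t=0.2795; Δt_x=3.8637, Δt_y=1.0353
    y: enter (6,8) at t=0.2795 ← occupied
  → r_4 = 0.2795

ranges = [1.3148, 1.7910, 0.7558, 0.2795]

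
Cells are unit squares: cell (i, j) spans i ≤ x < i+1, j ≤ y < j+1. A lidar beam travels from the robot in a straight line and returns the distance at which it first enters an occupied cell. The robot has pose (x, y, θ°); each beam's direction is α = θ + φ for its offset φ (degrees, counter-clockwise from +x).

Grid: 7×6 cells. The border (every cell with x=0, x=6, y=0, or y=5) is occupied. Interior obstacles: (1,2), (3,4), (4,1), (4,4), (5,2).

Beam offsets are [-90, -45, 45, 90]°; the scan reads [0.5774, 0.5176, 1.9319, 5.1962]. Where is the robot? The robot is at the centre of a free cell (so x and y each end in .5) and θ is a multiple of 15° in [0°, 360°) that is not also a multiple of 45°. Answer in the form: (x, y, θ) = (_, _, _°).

Enumerate (i+0.5, j+0.5, θ) over the 15 free cells and 16 admissible headings. For each, cast all 4 beams and compare to the given ranges.
  (3.5, 3.5, 255°): beam 1 = 2.5882 ≠ 0.5774 ✗
  (1.5, 3.5, 165°): beam 1 = 1.5529 ≠ 0.5774 ✗
  (2.5, 4.5, 210°): beam 2 = 1.5529 ≠ 0.5176 ✗
  (1.5, 4.5, 150°): beam 3 = 0.5176 ≠ 1.9319 ✗
  …
  (1.5, 1.5, 300°): r_1=0.5774, r_2=0.5176, r_3=1.9319, r_4=5.1962 — all match ✓
No second candidate reproduces the full scan.

(x, y, θ) = (1.5, 1.5, 300°)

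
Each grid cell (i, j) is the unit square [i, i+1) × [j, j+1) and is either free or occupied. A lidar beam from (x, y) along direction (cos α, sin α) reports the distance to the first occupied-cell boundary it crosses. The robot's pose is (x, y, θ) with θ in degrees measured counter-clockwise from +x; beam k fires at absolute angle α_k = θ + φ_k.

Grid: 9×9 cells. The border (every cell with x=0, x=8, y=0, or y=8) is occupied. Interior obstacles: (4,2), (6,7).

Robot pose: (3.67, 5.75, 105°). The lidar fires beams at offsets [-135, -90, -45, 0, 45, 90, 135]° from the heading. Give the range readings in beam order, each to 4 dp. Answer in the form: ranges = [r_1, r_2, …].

ranges = [4.9999, 4.4827, 2.5981, 2.3294, 3.0831, 2.7642, 5.3400]

beam 1: φ=-135°, α=330°
  cosα=0.8660 sinα=-0.5000 | (3,5) | tMaxX 0.3811 tMaxY 1.5000 | tΔX 1.1547 tΔY 2.0000
    t=0.3811 [x] (4,5)
    t=1.5000 [y] (4,4)
    t=1.5358 [x] (5,4)
    t=2.6905 [x] (6,4)
    t=3.5000 [y] (6,3)
    t=3.8452 [x] (7,3)
    t=4.9999 [x] (8,3) — stop
  → r_1 = 4.9999
beam 2: φ=-90°, α=15°
  cosα=0.9659 sinα=0.2588 | (3,5) | tMaxX 0.3416 tMaxY 0.9659 | tΔX 1.0353 tΔY 3.8637
    t=0.3416 [x] (4,5)
    t=0.9659 [y] (4,6)
    t=1.3769 [x] (5,6)
    t=2.4122 [x] (6,6)
    t=3.4475 [x] (7,6)
    t=4.4827 [x] (8,6) — stop
  → r_2 = 4.4827
beam 3: φ=-45°, α=60°
  cosα=0.5000 sinα=0.8660 | (3,5) | tMaxX 0.6600 tMaxY 0.2887 | tΔX 2.0000 tΔY 1.1547
    t=0.2887 [y] (3,6)
    t=0.6600 [x] (4,6)
    t=1.4434 [y] (4,7)
    t=2.5981 [y] (4,8) — stop
  → r_3 = 2.5981
beam 4: φ=0°, α=105°
  cosα=-0.2588 sinα=0.9659 | (3,5) | tMaxX 2.5887 tMaxY 0.2588 | tΔX 3.8637 tΔY 1.0353
    t=0.2588 [y] (3,6)
    t=1.2941 [y] (3,7)
    t=2.3294 [y] (3,8) — stop
  → r_4 = 2.3294
beam 5: φ=45°, α=150°
  cosα=-0.8660 sinα=0.5000 | (3,5) | tMaxX 0.7736 tMaxY 0.5000 | tΔX 1.1547 tΔY 2.0000
    t=0.5000 [y] (3,6)
    t=0.7736 [x] (2,6)
    t=1.9283 [x] (1,6)
    t=2.5000 [y] (1,7)
    t=3.0831 [x] (0,7) — stop
  → r_5 = 3.0831
beam 6: φ=90°, α=195°
  cosα=-0.9659 sinα=-0.2588 | (3,5) | tMaxX 0.6936 tMaxY 2.8978 | tΔX 1.0353 tΔY 3.8637
    t=0.6936 [x] (2,5)
    t=1.7289 [x] (1,5)
    t=2.7642 [x] (0,5) — stop
  → r_6 = 2.7642
beam 7: φ=135°, α=240°
  cosα=-0.5000 sinα=-0.8660 | (3,5) | tMaxX 1.3400 tMaxY 0.8660 | tΔX 2.0000 tΔY 1.1547
    t=0.8660 [y] (3,4)
    t=1.3400 [x] (2,4)
    t=2.0207 [y] (2,3)
    t=3.1754 [y] (2,2)
    t=3.3400 [x] (1,2)
    t=4.3301 [y] (1,1)
    t=5.3400 [x] (0,1) — stop
  → r_7 = 5.3400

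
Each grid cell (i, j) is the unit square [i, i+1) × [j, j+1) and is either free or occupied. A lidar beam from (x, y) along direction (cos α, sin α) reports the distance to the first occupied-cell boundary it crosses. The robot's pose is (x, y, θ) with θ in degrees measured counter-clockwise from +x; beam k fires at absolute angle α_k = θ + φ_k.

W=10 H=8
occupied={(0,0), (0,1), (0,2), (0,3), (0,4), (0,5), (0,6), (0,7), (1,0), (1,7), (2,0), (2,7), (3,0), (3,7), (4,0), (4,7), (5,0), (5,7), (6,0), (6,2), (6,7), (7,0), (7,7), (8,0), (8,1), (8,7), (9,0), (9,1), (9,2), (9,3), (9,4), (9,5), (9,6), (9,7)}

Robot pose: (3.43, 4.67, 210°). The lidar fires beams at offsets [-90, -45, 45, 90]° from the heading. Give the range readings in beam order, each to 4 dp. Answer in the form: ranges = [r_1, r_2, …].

beam 1: φ=-90°, α=120°
  direction (-0.5000, 0.8660); cell (3,4); t to first gridline: x 0.8600, y 0.3811 (then +2.0000 / +1.1547)
    (3,5) via y @ 0.3811
    (2,5) via x @ 0.8600
    (2,6) via y @ 1.5358
    (2,7) via y @ 2.6905  # hit
  → r_1 = 2.6905
beam 2: φ=-45°, α=165°
  direction (-0.9659, 0.2588); cell (3,4); t to first gridline: x 0.4452, y 1.2750 (then +1.0353 / +3.8637)
    (2,4) via x @ 0.4452
    (2,5) via y @ 1.2750
    (1,5) via x @ 1.4804
    (0,5) via x @ 2.5157  # hit
  → r_2 = 2.5157
beam 3: φ=45°, α=255°
  direction (-0.2588, -0.9659); cell (3,4); t to first gridline: x 1.6614, y 0.6936 (then +3.8637 / +1.0353)
    (3,3) via y @ 0.6936
    (2,3) via x @ 1.6614
    (2,2) via y @ 1.7289
    (2,1) via y @ 2.7642
    (2,0) via y @ 3.7995  # hit
  → r_3 = 3.7995
beam 4: φ=90°, α=300°
  direction (0.5000, -0.8660); cell (3,4); t to first gridline: x 1.1400, y 0.7736 (then +2.0000 / +1.1547)
    (3,3) via y @ 0.7736
    (4,3) via x @ 1.1400
    (4,2) via y @ 1.9283
    (4,1) via y @ 3.0831
    (5,1) via x @ 3.1400
    (5,0) via y @ 4.2378  # hit
  → r_4 = 4.2378

ranges = [2.6905, 2.5157, 3.7995, 4.2378]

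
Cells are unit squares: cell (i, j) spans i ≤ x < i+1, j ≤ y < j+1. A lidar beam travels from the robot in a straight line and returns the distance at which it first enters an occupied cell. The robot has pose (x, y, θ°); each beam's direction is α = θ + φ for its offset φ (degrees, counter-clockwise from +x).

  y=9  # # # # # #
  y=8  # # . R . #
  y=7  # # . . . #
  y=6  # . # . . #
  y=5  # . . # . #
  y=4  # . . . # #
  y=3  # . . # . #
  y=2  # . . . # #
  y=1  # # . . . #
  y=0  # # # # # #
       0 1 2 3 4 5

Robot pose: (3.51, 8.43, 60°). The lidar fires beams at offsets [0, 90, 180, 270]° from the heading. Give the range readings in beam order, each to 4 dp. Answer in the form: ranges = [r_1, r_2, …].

beam 1: φ=0°, α=60°
  direction (0.5000, 0.8660); cell (3,8); t to first gridline: x 0.9800, y 0.6582 (then +2.0000 / +1.1547)
    (3,9) via y @ 0.6582  # hit
  → r_1 = 0.6582
beam 2: φ=90°, α=150°
  direction (-0.8660, 0.5000); cell (3,8); t to first gridline: x 0.5889, y 1.1400 (then +1.1547 / +2.0000)
    (2,8) via x @ 0.5889
    (2,9) via y @ 1.1400  # hit
  → r_2 = 1.1400
beam 3: φ=180°, α=240°
  direction (-0.5000, -0.8660); cell (3,8); t to first gridline: x 1.0200, y 0.4965 (then +2.0000 / +1.1547)
    (3,7) via y @ 0.4965
    (2,7) via x @ 1.0200
    (2,6) via y @ 1.6512  # hit
  → r_3 = 1.6512
beam 4: φ=270°, α=330°
  direction (0.8660, -0.5000); cell (3,8); t to first gridline: x 0.5658, y 0.8600 (then +1.1547 / +2.0000)
    (4,8) via x @ 0.5658
    (4,7) via y @ 0.8600
    (5,7) via x @ 1.7205  # hit
  → r_4 = 1.7205

ranges = [0.6582, 1.1400, 1.6512, 1.7205]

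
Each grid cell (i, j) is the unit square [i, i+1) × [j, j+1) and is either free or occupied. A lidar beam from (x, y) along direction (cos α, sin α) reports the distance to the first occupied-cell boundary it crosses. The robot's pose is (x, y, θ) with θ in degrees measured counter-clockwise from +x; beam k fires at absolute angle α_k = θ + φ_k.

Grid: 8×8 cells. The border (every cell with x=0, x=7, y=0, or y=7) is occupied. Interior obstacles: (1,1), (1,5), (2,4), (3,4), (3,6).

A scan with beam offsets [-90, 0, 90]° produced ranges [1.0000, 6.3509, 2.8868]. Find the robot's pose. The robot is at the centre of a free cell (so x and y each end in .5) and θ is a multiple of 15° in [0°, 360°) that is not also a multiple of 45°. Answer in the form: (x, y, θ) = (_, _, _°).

(x, y, θ) = (3.5, 1.5, 60°)

The pose lattice has 31·16 = 496 candidates. Test each by forward raycasting.
  (2.5, 5.5, 195°): beam 1 = 1.5529 ≠ 1.0000 ✗
  (5.5, 4.5, 105°): beam 1 = 1.5529 ≠ 1.0000 ✗
  (2.5, 3.5, 300°): beam 1 = 1.7321 ≠ 1.0000 ✗
  (6.5, 2.5, 30°): beam 2 = 0.5774 ≠ 6.3509 ✗
  …
  (3.5, 1.5, 60°): r_1=1.0000, r_2=6.3509, r_3=2.8868 — all match ✓
Unique over the lattice → pose = (3.5, 1.5, 60°).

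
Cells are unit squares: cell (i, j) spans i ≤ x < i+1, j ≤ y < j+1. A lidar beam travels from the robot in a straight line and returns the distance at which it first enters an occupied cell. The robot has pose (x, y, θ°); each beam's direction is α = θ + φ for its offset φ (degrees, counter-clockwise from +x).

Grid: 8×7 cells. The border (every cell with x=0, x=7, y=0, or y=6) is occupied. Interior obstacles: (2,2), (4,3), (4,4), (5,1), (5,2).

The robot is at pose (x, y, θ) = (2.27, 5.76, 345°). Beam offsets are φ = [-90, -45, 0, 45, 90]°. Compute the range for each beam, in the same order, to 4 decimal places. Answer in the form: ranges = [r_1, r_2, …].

ranges = [4.9069, 5.4600, 4.8969, 0.4800, 0.2485]

beam 1: φ=-90°, α=255°
  direction (-0.2588, -0.9659); cell (2,5); t to first gridline: x 1.0432, y 0.7868 (then +3.8637 / +1.0353)
    (2,4) via y @ 0.7868
    (1,4) via x @ 1.0432
    (1,3) via y @ 1.8221
    (1,2) via y @ 2.8574
    (1,1) via y @ 3.8926
    (0,1) via x @ 4.9069  # hit
  → r_1 = 4.9069
beam 2: φ=-45°, α=300°
  direction (0.5000, -0.8660); cell (2,5); t to first gridline: x 1.4600, y 0.8776 (then +2.0000 / +1.1547)
    (2,4) via y @ 0.8776
    (3,4) via x @ 1.4600
    (3,3) via y @ 2.0323
    (3,2) via y @ 3.1870
    (4,2) via x @ 3.4600
    (4,1) via y @ 4.3417
    (5,1) via x @ 5.4600  # hit
  → r_2 = 5.4600
beam 3: φ=0°, α=345°
  direction (0.9659, -0.2588); cell (2,5); t to first gridline: x 0.7558, y 2.9364 (then +1.0353 / +3.8637)
    (3,5) via x @ 0.7558
    (4,5) via x @ 1.7910
    (5,5) via x @ 2.8263
    (5,4) via y @ 2.9364
    (6,4) via x @ 3.8616
    (7,4) via x @ 4.8969  # hit
  → r_3 = 4.8969
beam 4: φ=45°, α=30°
  direction (0.8660, 0.5000); cell (2,5); t to first gridline: x 0.8429, y 0.4800 (then +1.1547 / +2.0000)
    (2,6) via y @ 0.4800  # hit
  → r_4 = 0.4800
beam 5: φ=90°, α=75°
  direction (0.2588, 0.9659); cell (2,5); t to first gridline: x 2.8205, y 0.2485 (then +3.8637 / +1.0353)
    (2,6) via y @ 0.2485  # hit
  → r_5 = 0.2485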